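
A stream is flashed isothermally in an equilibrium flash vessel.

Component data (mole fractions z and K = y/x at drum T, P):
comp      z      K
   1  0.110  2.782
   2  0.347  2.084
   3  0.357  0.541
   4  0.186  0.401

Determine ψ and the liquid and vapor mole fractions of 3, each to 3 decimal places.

ψ = 0.455, x_3 = 0.451, y_3 = 0.244

Let ψ = V/F and solve Σ zᵢ(Kᵢ−1)/(1+ψ(Kᵢ−1)) = 0.
Feasibility: ΣzᵢKᵢ = 1.297, Σzᵢ/Kᵢ = 1.330 — both > 1, two phases present.
Iterate (Newton) starting at ψ = 0.5:
  ψ = 0.500: g = -0.0241, g' = -0.532 → ψ = 0.455
Converged at ψ = 0.455.
Compositions from xᵢ = zᵢ/(1+ψ(Kᵢ−1)), yᵢ = Kᵢxᵢ:
  1: x = 0.061, y = 0.169
  2: x = 0.232, y = 0.484
  3: x = 0.451, y = 0.244
  4: x = 0.256, y = 0.103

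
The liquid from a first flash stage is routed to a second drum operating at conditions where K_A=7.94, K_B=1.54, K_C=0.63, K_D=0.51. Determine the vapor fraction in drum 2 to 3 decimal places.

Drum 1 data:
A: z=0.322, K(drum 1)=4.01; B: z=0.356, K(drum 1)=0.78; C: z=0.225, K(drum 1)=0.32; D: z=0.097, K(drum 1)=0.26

Drum 1:
Rachford–Rice: g(ψ₁) = Σ zᵢ(Kᵢ−1)/(1+ψ₁(Kᵢ−1)) = 0.
g(0) = ΣzᵢKᵢ − 1 = 0.666 and g(1) = 1 − Σzᵢ/Kᵢ = -0.613, so a root lies in (0, 1).
Iterate (Newton) starting at ψ₁ = 0.5:
  ψ₁ = 0.500: g = -0.0468, g' = -0.859 → ψ₁ = 0.445
  ψ₁ = 0.445: g = 0.0006, g' = -0.886 → ψ₁ = 0.446
Converged at ψ₁ = 0.446.
Drum-1 compositions:
  A: x = 0.137, y = 0.551
  B: x = 0.395, y = 0.308
  C: x = 0.323, y = 0.103
  D: x = 0.145, y = 0.038
Drum-2 feed = drum-1 liquid: z₂ = (0.1374, 0.3948, 0.3230, 0.1448).
Drum 2:
Material balance + equilibrium reduce to Σ zᵢ(Kᵢ−1)/(1+ψ₂(Kᵢ−1)) = 0.
Check two-phase: ΣzᵢKᵢ = 1.976 > 1 and Σzᵢ/Kᵢ = 1.070 > 1, so g(0) = 0.976 > 0 and g(1) = -0.070 < 0.
Newton iteration, ψ₂⁰ = 0.5:
  ψ₂ = 0.500: g = 0.1406, g' = -0.530 → ψ₂ = 0.765
  ψ₂ = 0.765: g = 0.0218, g' = -0.399 → ψ₂ = 0.820
Converged at ψ₂ = 0.820.
  A: x = 0.021, y = 0.163
  B: x = 0.274, y = 0.421
  C: x = 0.464, y = 0.292
  D: x = 0.242, y = 0.123

V/F (drum 2) = 0.820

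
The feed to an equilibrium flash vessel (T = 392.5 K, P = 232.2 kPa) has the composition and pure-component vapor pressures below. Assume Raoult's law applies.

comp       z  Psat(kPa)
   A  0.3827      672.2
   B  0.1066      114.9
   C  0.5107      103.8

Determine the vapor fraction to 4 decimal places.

Raoult's law: Kᵢ = Pᵢˢᵃᵗ/P = Pᵢˢᵃᵗ/232.2.
  K_A = 672.2/232.2 = 2.894918, K_B = 114.9/232.2 = 0.494832, K_C = 103.8/232.2 = 0.447028
Let ψ = V/F and solve Σ zᵢ(Kᵢ−1)/(1+ψ(Kᵢ−1)) = 0.
Feasibility: ΣzᵢKᵢ = 1.3889, Σzᵢ/Kᵢ = 1.4901 — both > 1, two phases present.
Iterate (Newton) starting at ψ = 0.5:
  ψ = 0.5000: g = -0.09000, g' = -0.7093 → ψ = 0.3731
  ψ = 0.3731: g = 0.00264, g' = -0.7608 → ψ = 0.3766
Converged at ψ = 0.3766.

ψ = 0.3766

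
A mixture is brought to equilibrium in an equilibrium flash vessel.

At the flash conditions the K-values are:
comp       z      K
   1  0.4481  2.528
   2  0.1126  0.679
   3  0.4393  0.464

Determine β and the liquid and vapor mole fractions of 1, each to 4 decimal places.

Rachford–Rice: g(β) = Σ zᵢ(Kᵢ−1)/(1+β(Kᵢ−1)) = 0.
g(0) = ΣzᵢKᵢ − 1 = 0.4131 and g(1) = 1 − Σzᵢ/Kᵢ = -0.2899, so a root lies in (0, 1).
Newton–Raphson from β = 0.5:
  β = 0.5000: g = 0.02342, g' = -0.5882 → β = 0.5398
  β = 0.5398: g = 0.00015, g' = -0.5811 → β = 0.5401
Converged at β = 0.5401.
Compositions from xᵢ = zᵢ/(1+β(Kᵢ−1)), yᵢ = Kᵢxᵢ:
  1: x = 0.2455, y = 0.6206
  2: x = 0.1362, y = 0.0925
  3: x = 0.6183, y = 0.2869

β = 0.5401, x_1 = 0.2455, y_1 = 0.6206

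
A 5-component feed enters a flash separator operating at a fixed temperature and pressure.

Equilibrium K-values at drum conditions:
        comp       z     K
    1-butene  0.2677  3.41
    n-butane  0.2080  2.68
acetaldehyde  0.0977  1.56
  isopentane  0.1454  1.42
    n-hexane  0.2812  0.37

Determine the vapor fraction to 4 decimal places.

ψ = 0.9162

Let ψ = V/F and solve Σ zᵢ(Kᵢ−1)/(1+ψ(Kᵢ−1)) = 0.
Check two-phase: ΣzᵢKᵢ = 1.9332 > 1 and Σzᵢ/Kᵢ = 1.0811 > 1, so g(0) = 0.9332 > 0 and g(1) = -0.0811 < 0.
Iterate (Newton) starting at ψ = 0.56:
  ψ = 0.5600: g = 0.27199, g' = -0.7385 → ψ = 0.9283
  ψ = 0.9283: g = -0.01095, g' = -0.9120 → ψ = 0.9163
  ψ = 0.9163: g = -0.00011, g' = -0.8934 → ψ = 0.9162
Converged at ψ = 0.9162.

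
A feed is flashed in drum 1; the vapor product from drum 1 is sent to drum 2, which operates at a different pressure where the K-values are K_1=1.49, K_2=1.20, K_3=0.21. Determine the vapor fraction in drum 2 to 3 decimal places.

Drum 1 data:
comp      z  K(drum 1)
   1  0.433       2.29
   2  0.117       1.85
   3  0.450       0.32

V/F (drum 2) = 0.531

Drum 1:
Material balance + equilibrium reduce to Σ zᵢ(Kᵢ−1)/(1+ψ₁(Kᵢ−1)) = 0.
g(0) = ΣzᵢKᵢ − 1 = 0.352 and g(1) = 1 − Σzᵢ/Kᵢ = -0.659, so a root lies in (0, 1).
Newton iteration, ψ₁⁰ = 0.58:
  ψ₁ = 0.580: g = -0.1192, g' = -0.841 → ψ₁ = 0.438
  ψ₁ = 0.438: g = -0.0067, g' = -0.761 → ψ₁ = 0.430
Converged at ψ₁ = 0.430.
Drum-1 compositions:
  1: x = 0.279, y = 0.638
  2: x = 0.086, y = 0.159
  3: x = 0.636, y = 0.203
Drum-2 feed = drum-1 vapor: z₂ = (0.6380, 0.1586, 0.2034).
Drum 2:
Material balance + equilibrium reduce to Σ zᵢ(Kᵢ−1)/(1+ψ₂(Kᵢ−1)) = 0.
g(0) = ΣzᵢKᵢ − 1 = 0.184 and g(1) = 1 − Σzᵢ/Kᵢ = -0.529, so a root lies in (0, 1).
Newton–Raphson from ψ₂ = 0.59:
  ψ₂ = 0.590: g = -0.0301, g' = -0.543 → ψ₂ = 0.535
  ψ₂ = 0.535: g = -0.0018, g' = -0.482 → ψ₂ = 0.531
Converged at ψ₂ = 0.531.
  1: x = 0.506, y = 0.754
  2: x = 0.143, y = 0.172
  3: x = 0.350, y = 0.074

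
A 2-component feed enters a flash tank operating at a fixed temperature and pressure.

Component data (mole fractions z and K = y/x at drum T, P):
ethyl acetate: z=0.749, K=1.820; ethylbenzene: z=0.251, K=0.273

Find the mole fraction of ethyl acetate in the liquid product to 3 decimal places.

Let ψ = V/F and solve Σ zᵢ(Kᵢ−1)/(1+ψ(Kᵢ−1)) = 0.
Check two-phase: ΣzᵢKᵢ = 1.432 > 1 and Σzᵢ/Kᵢ = 1.331 > 1, so g(0) = 0.432 > 0 and g(1) = -0.331 < 0.
Binary case is linear: z₁(K₁−1)(1+ψ(K₂−1)) + z₂(K₂−1)(1+ψ(K₁−1)) = 0
⇒ ψ = [z₁(K₁−1)+z₂(K₂−1)] / [−(K₁−1)(K₂−1)] = 0.4317/0.5961 = 0.724
Compositions from xᵢ = zᵢ/(1+ψ(Kᵢ−1)), yᵢ = Kᵢxᵢ:
  ethyl acetate: x = 0.470, y = 0.855
  ethylbenzene: x = 0.530, y = 0.145

x_ethyl acetate = 0.470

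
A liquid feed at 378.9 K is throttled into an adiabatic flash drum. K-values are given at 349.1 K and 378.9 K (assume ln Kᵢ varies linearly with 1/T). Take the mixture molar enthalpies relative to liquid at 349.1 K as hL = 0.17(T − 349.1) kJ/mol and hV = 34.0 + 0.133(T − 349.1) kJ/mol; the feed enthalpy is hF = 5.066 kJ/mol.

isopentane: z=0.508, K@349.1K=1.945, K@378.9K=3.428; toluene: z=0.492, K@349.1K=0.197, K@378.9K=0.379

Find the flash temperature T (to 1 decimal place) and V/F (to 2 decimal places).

T = 350.3 K, V/F = 0.14

Adiabatic flash: solve Rachford–Rice at each trial T, then check hF = ψ·hV(T) + (1−ψ)·hL(T).
  T = 349.1 K: K = (1.945, 0.197), RR gives ψ = 0.112, H_out = 3.808 kJ/mol
  T = 378.9 K: K = (3.428, 0.379), RR gives ψ = 0.615, H_out = 25.311 kJ/mol
  T = 364.0 K: K = (2.612, 0.277), RR gives ψ = 0.397, H_out = 15.825 kJ/mol
  T = 356.6 K: K = (2.263, 0.235), RR gives ψ = 0.274, H_out = 10.525 kJ/mol
  T = 352.9 K: K = (2.102, 0.215), RR gives ψ = 0.201, H_out = 7.453 kJ/mol
  T = 351.0 K: K = (2.022, 0.206), RR gives ψ = 0.159, H_out = 5.705 kJ/mol
  T = 350.1 K: K = (1.985, 0.202), RR gives ψ = 0.137, H_out = 4.827 kJ/mol
Linear interpolation between T = 350.1 (H_out = 4.827) and T = 351.0 (H_out = 5.705) on hF = 5.066 gives T ≈ 350.3 K, at which ψ = 0.14.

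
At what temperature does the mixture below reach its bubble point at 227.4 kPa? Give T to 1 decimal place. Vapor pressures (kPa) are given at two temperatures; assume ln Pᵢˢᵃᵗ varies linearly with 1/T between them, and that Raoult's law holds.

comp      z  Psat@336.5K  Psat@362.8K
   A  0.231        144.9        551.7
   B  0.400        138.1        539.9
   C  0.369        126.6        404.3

T = 346.6 K

Bubble-point temperature: ΣzᵢPᵢˢᵃᵗ(T) = P. Interpolate ln Pᵢˢᵃᵗ = aᵢ + bᵢ/T.
  T = 336.5 K: ΣzᵢPᵢˢᵃᵗ = 135.43 kPa
  T = 362.8 K: ΣzᵢPᵢˢᵃᵗ = 492.59 kPa
  T = 349.6 K: ΣzᵢPᵢˢᵃᵗ = 263.71 kPa
  T = 343.1 K: ΣzᵢPᵢˢᵃᵗ = 190.62 kPa
  T = 346.4 K: ΣzᵢPᵢˢᵃᵗ = 225.09 kPa
  T = 348.0 K: ΣzᵢPᵢˢᵃᵗ = 243.72 kPa
Interpolating between 346.4 K and 348.0 K gives T ≈ 346.6 K.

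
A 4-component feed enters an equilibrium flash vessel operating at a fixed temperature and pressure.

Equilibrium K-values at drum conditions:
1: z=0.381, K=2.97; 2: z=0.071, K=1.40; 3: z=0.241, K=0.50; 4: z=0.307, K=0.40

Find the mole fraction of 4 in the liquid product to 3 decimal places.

Newton iteration, ψ⁰ = 0.5:
  ψ = 0.500: g = -0.0220, g' = -0.716 → ψ = 0.469
Converged at ψ = 0.469.
Compositions from xᵢ = zᵢ/(1+ψ(Kᵢ−1)), yᵢ = Kᵢxᵢ:
  1: x = 0.198, y = 0.588
  2: x = 0.060, y = 0.084
  3: x = 0.315, y = 0.157
  4: x = 0.427, y = 0.171

x_4 = 0.427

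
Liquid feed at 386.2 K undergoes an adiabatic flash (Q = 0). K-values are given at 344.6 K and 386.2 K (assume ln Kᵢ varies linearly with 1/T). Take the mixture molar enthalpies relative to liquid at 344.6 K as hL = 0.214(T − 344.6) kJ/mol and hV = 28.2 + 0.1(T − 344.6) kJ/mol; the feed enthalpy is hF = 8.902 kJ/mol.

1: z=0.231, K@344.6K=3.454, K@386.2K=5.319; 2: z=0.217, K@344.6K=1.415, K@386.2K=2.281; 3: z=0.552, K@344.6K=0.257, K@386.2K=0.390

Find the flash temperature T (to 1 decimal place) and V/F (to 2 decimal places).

T = 353.4 K, V/F = 0.26

Adiabatic flash: solve Rachford–Rice at each trial T, then check hF = ψ·hV(T) + (1−ψ)·hL(T).
  T = 344.6 K: K = (3.454, 1.415, 0.257), RR gives ψ = 0.183, H_out = 5.166 kJ/mol
  T = 386.2 K: K = (5.319, 2.281, 0.390), RR gives ψ = 0.501, H_out = 20.649 kJ/mol
  T = 365.4 K: K = (4.339, 1.821, 0.320), RR gives ψ = 0.352, H_out = 13.535 kJ/mol
  T = 355.0 K: K = (3.884, 1.611, 0.288), RR gives ψ = 0.272, H_out = 9.563 kJ/mol
  T = 349.8 K: K = (3.666, 1.511, 0.272), RR gives ψ = 0.229, H_out = 7.426 kJ/mol
  T = 352.4 K: K = (3.774, 1.561, 0.280), RR gives ψ = 0.250, H_out = 8.509 kJ/mol
  T = 353.7 K: K = (3.829, 1.586, 0.284), RR gives ψ = 0.261, H_out = 9.039 kJ/mol
Linear interpolation between T = 352.4 (H_out = 8.509) and T = 353.7 (H_out = 9.039) on hF = 8.902 gives T ≈ 353.4 K, at which ψ = 0.26.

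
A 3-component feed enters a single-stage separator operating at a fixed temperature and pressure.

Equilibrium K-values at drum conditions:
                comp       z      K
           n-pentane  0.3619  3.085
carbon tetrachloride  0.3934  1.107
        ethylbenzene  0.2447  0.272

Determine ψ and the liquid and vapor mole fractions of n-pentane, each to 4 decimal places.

ψ = 0.6781, x_n-pentane = 0.1499, y_n-pentane = 0.4625

Rachford–Rice: g(ψ) = Σ zᵢ(Kᵢ−1)/(1+ψ(Kᵢ−1)) = 0.
g(0) = ΣzᵢKᵢ − 1 = 0.6185 and g(1) = 1 − Σzᵢ/Kᵢ = -0.3723, so a root lies in (0, 1).
Newton–Raphson from ψ = 0.5:
  ψ = 0.5000: g = 0.12929, g' = -0.7018 → ψ = 0.6842
  ψ = 0.6842: g = -0.00477, g' = -0.7860 → ψ = 0.6782
  ψ = 0.6782: g = -0.00002, g' = -0.7798 → ψ = 0.6781
Converged at ψ = 0.6781.
Compositions from xᵢ = zᵢ/(1+ψ(Kᵢ−1)), yᵢ = Kᵢxᵢ:
  n-pentane: x = 0.1499, y = 0.4625
  carbon tetrachloride: x = 0.3668, y = 0.4060
  ethylbenzene: x = 0.4833, y = 0.1315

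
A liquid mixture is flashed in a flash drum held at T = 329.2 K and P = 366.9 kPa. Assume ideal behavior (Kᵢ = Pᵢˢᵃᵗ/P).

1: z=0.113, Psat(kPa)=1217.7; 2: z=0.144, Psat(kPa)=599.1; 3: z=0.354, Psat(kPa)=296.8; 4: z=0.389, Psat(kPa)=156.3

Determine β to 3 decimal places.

β = 0.088

Raoult's law: Kᵢ = Pᵢˢᵃᵗ/P = Pᵢˢᵃᵗ/366.9.
  K_1 = 1217.7/366.9 = 3.31889, K_2 = 599.1/366.9 = 1.63287, K_3 = 296.8/366.9 = 0.80894, K_4 = 156.3/366.9 = 0.42600
Let β = V/F and solve Σ zᵢ(Kᵢ−1)/(1+β(Kᵢ−1)) = 0.
g(0) = ΣzᵢKᵢ − 1 = 0.062 and g(1) = 1 − Σzᵢ/Kᵢ = -0.473, so a root lies in (0, 1).
Newton iteration, β⁰ = 0.59:
  β = 0.590: g = -0.2368, g' = -0.448 → β = 0.062
  β = 0.062: g = 0.0170, g' = -0.669 → β = 0.087
  β = 0.087: g = 0.0005, g' = -0.628 → β = 0.088
Converged at β = 0.088.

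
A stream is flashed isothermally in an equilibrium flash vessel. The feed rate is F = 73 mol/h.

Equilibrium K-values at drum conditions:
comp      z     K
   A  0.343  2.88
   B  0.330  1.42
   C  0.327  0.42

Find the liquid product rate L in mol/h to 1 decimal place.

Material balance + equilibrium reduce to Σ zᵢ(Kᵢ−1)/(1+ψ(Kᵢ−1)) = 0.
Check two-phase: ΣzᵢKᵢ = 1.594 > 1 and Σzᵢ/Kᵢ = 1.130 > 1, so g(0) = 0.594 > 0 and g(1) = -0.130 < 0.
Newton–Raphson from ψ = 0.5:
  ψ = 0.500: g = 0.1798, g' = -0.580 → ψ = 0.810
  ψ = 0.810: g = 0.0013, g' = -0.614 → ψ = 0.812
Converged at ψ = 0.812.
Then V = ψ·F = 0.8121·73 = 59.3 mol/h and L = F − V = 13.7 mol/h.

L = 13.7 mol/h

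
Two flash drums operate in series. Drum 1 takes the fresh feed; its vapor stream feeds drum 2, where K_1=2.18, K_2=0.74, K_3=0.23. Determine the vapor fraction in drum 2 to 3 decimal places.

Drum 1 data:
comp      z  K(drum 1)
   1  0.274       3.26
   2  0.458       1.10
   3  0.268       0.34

Drum 1:
Newton–Raphson from ψ₁ = 0.47:
  ψ₁ = 0.470: g = 0.0876, g' = -0.579 → ψ₁ = 0.621
  ψ₁ = 0.621: g = 0.0008, g' = -0.582 → ψ₁ = 0.623
Converged at ψ₁ = 0.623.
Drum-1 compositions:
  1: x = 0.114, y = 0.371
  2: x = 0.431, y = 0.474
  3: x = 0.455, y = 0.155
Drum-2 feed = drum-1 vapor: z₂ = (0.3710, 0.4743, 0.1547).
Drum 2:
Newton–Raphson from ψ₂ = 0.52:
  ψ₂ = 0.520: g = -0.0699, g' = -0.496 → ψ₂ = 0.379
  ψ₂ = 0.379: g = -0.0025, g' = -0.469 → ψ₂ = 0.374
Converged at ψ₂ = 0.374.
  1: x = 0.257, y = 0.561
  2: x = 0.525, y = 0.389
  3: x = 0.217, y = 0.050

V/F (drum 2) = 0.374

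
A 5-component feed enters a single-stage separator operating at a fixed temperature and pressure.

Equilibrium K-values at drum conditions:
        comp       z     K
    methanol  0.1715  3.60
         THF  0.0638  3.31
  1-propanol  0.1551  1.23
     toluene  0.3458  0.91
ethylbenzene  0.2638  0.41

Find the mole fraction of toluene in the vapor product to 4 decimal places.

y_toluene = 0.3322

Newton iteration, β⁰ = 0.59:
  β = 0.5900: g = -0.00187, g' = -0.4671 → β = 0.5860
Converged at β = 0.5860.
Compositions from xᵢ = zᵢ/(1+β(Kᵢ−1)), yᵢ = Kᵢxᵢ:
  methanol: x = 0.0680, y = 0.2447
  THF: x = 0.0271, y = 0.0897
  1-propanol: x = 0.1367, y = 0.1681
  toluene: x = 0.3651, y = 0.3322
  ethylbenzene: x = 0.4032, y = 0.1653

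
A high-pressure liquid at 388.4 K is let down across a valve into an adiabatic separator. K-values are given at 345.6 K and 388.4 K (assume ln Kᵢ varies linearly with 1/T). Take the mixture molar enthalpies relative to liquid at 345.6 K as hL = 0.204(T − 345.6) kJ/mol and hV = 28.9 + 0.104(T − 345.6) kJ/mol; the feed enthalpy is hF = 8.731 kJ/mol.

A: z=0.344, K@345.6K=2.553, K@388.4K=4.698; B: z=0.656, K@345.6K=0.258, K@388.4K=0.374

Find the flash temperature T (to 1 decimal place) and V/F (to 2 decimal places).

Adiabatic flash: solve Rachford–Rice at each trial T, then check hF = ψ·hV(T) + (1−ψ)·hL(T).
  T = 345.6 K: K = (2.553, 0.258), RR gives ψ = 0.041, H_out = 1.191 kJ/mol
  T = 388.4 K: K = (4.698, 0.374), RR gives ψ = 0.372, H_out = 17.893 kJ/mol
  T = 367.0 K: K = (3.525, 0.314), RR gives ψ = 0.242, H_out = 10.834 kJ/mol
  T = 356.3 K: K = (3.015, 0.285), RR gives ψ = 0.156, H_out = 6.519 kJ/mol
  T = 361.6 K: K = (3.261, 0.299), RR gives ψ = 0.201, H_out = 8.751 kJ/mol
  T = 359.0 K: K = (3.139, 0.293), RR gives ψ = 0.180, H_out = 7.682 kJ/mol
  T = 360.3 K: K = (3.200, 0.296), RR gives ψ = 0.190, H_out = 8.222 kJ/mol
Linear interpolation between T = 360.3 (H_out = 8.222) and T = 361.6 (H_out = 8.751) on hF = 8.731 gives T ≈ 361.6 K, at which ψ = 0.20.

T = 361.6 K, V/F = 0.20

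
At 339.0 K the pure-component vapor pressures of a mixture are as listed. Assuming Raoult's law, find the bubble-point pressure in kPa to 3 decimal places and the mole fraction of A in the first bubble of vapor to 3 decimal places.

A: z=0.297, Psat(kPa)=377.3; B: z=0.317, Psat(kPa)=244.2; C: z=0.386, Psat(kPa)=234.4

Pbub = 279.948 kPa, y_A = 0.400

At the bubble point ψ → 0, so ΣzᵢKᵢ = 1 with Kᵢ = Pᵢˢᵃᵗ/P ⇒ P = ΣzᵢPᵢˢᵃᵗ.
P = 0.297·377.3 + 0.317·244.2 + 0.386·234.4 = 279.948 kPa
yᵢ = zᵢPᵢˢᵃᵗ/P ⇒ y_A = 0.297·377.3/279.948 = 0.400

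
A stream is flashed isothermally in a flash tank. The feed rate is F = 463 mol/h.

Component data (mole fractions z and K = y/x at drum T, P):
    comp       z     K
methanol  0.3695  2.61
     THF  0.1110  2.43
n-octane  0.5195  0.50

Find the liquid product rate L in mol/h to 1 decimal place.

L = 171.6 mol/h

Rachford–Rice: g(ψ) = Σ zᵢ(Kᵢ−1)/(1+ψ(Kᵢ−1)) = 0.
Feasibility: ΣzᵢKᵢ = 1.4939, Σzᵢ/Kᵢ = 1.2262 — both > 1, two phases present.
Newton–Raphson from ψ = 0.64:
  ψ = 0.6400: g = -0.00611, g' = -0.5751 → ψ = 0.6294
Converged at ψ = 0.6294.
Then V = ψ·F = 0.6294·463 = 291.4 mol/h and L = F − V = 171.6 mol/h.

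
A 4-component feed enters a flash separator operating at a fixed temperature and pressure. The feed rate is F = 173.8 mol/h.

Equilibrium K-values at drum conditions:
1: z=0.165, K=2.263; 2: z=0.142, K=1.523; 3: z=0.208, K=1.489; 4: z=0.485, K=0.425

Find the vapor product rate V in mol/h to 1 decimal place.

V = 39.1 mol/h

Newton iteration, β⁰ = 0.5:
  β = 0.500: g = -0.1231, g' = -0.471 → β = 0.239
  β = 0.239: g = -0.0061, g' = -0.441 → β = 0.225
Converged at β = 0.225.
Then V = β·F = 0.2251·173.8 = 39.1 mol/h and L = F − V = 134.7 mol/h.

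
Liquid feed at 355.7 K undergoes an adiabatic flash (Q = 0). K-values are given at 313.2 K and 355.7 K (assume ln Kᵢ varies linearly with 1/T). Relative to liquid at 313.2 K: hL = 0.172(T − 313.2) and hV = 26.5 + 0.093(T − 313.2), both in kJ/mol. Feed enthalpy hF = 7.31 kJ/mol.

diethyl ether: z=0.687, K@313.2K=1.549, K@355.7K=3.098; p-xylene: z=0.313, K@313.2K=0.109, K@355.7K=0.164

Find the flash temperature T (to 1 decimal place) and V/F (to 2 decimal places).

Adiabatic flash: solve Rachford–Rice at each trial T, then check hF = ψ·hV(T) + (1−ψ)·hL(T).
  T = 313.2 K: K = (1.549, 0.109), RR gives ψ = 0.201, H_out = 5.324 kJ/mol
  T = 355.7 K: K = (3.098, 0.164), RR gives ψ = 0.673, H_out = 22.875 kJ/mol
  T = 334.4 K: K = (2.238, 0.135), RR gives ψ = 0.542, H_out = 17.093 kJ/mol
  T = 323.8 K: K = (1.873, 0.122), RR gives ψ = 0.424, H_out = 12.700 kJ/mol
  T = 318.5 K: K = (1.706, 0.115), RR gives ψ = 0.333, H_out = 9.603 kJ/mol
  T = 315.9 K: K = (1.628, 0.112), RR gives ψ = 0.275, H_out = 7.699 kJ/mol
  T = 314.5 K: K = (1.587, 0.111), RR gives ψ = 0.239, H_out = 6.527 kJ/mol
Linear interpolation between T = 314.5 (H_out = 6.527) and T = 315.9 (H_out = 7.699) on hF = 7.31 gives T ≈ 315.4 K, at which ψ = 0.26.

T = 315.4 K, V/F = 0.26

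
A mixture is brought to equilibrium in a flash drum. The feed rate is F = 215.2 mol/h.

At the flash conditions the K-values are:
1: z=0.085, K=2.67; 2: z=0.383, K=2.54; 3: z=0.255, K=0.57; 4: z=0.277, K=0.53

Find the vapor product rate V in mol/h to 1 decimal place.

V = 149.9 mol/h

Rachford–Rice: g(β) = Σ zᵢ(Kᵢ−1)/(1+β(Kᵢ−1)) = 0.
Check two-phase: ΣzᵢKᵢ = 1.492 > 1 and Σzᵢ/Kᵢ = 1.153 > 1, so g(0) = 0.492 > 0 and g(1) = -0.153 < 0.
Newton–Raphson from β = 0.5:
  β = 0.500: g = 0.1007, g' = -0.541 → β = 0.686
  β = 0.686: g = 0.0053, g' = -0.494 → β = 0.697
Converged at β = 0.697.
Then V = β·F = 0.6967·215.2 = 149.9 mol/h and L = F − V = 65.3 mol/h.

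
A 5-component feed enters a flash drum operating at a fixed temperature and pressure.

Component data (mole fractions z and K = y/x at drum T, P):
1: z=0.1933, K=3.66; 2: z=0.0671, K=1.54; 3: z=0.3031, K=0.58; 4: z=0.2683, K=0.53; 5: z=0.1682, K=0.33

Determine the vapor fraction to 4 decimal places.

Material balance + equilibrium reduce to Σ zᵢ(Kᵢ−1)/(1+ψ(Kᵢ−1)) = 0.
Feasibility: ΣzᵢKᵢ = 1.1843, Σzᵢ/Kᵢ = 1.6349 — both > 1, two phases present.
Newton iteration, ψ⁰ = 0.5:
  ψ = 0.5000: g = -0.24624, g' = -0.6217 → ψ = 0.1040
  ψ = 0.1040: g = 0.05028, g' = -1.0681 → ψ = 0.1510
  ψ = 0.1510: g = 0.00327, g' = -0.9359 → ψ = 0.1545
Converged at ψ = 0.1545.

ψ = 0.1545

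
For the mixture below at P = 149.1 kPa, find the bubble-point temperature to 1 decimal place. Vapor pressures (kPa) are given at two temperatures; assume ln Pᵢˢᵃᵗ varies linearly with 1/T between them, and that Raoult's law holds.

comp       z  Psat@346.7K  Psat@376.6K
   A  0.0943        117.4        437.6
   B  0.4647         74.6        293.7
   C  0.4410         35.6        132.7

T = 365.8 K

Bubble-point temperature: ΣzᵢPᵢˢᵃᵗ(T) = P. Interpolate ln Pᵢˢᵃᵗ = aᵢ + bᵢ/T.
  T = 346.7 K: ΣzᵢPᵢˢᵃᵗ = 61.44 kPa
  T = 376.6 K: ΣzᵢPᵢˢᵃᵗ = 236.27 kPa
  T = 361.6 K: ΣzᵢPᵢˢᵃᵗ = 123.59 kPa
  T = 369.1 K: ΣzᵢPᵢˢᵃᵗ = 172.01 kPa
  T = 365.4 K: ΣzᵢPᵢˢᵃᵗ = 146.37 kPa
  T = 367.2 K: ΣzᵢPᵢˢᵃᵗ = 158.39 kPa
Interpolating between 365.4 K and 367.2 K gives T ≈ 365.8 K.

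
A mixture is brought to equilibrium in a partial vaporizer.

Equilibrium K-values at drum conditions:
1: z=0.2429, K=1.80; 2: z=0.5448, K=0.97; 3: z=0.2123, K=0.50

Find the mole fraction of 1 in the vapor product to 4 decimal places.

y_1 = 0.3336

Let ψ = V/F and solve Σ zᵢ(Kᵢ−1)/(1+ψ(Kᵢ−1)) = 0.
g(0) = ΣzᵢKᵢ − 1 = 0.0718 and g(1) = 1 − Σzᵢ/Kᵢ = -0.1212, so a root lies in (0, 1).
Newton–Raphson from ψ = 0.5:
  ψ = 0.5000: g = -0.01933, g' = -0.1742 → ψ = 0.3890
  ψ = 0.3890: g = -0.00013, g' = -0.1727 → ψ = 0.3883
Converged at ψ = 0.3883.
Compositions from xᵢ = zᵢ/(1+ψ(Kᵢ−1)), yᵢ = Kᵢxᵢ:
  1: x = 0.1853, y = 0.3336
  2: x = 0.5512, y = 0.5347
  3: x = 0.2635, y = 0.1317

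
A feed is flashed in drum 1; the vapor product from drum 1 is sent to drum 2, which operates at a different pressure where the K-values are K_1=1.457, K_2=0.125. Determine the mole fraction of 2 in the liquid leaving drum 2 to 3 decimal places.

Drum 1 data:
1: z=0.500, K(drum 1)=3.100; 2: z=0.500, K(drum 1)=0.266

x_2 (drum 2) = 0.343

Drum 1:
Newton–Raphson from ψ₁ = 0.6:
  ψ₁ = 0.600: g = -0.1912, g' = -1.292 → ψ₁ = 0.452
  ψ₁ = 0.452: g = -0.0105, g' = -1.184 → ψ₁ = 0.443
Converged at ψ₁ = 0.443.
Drum-1 compositions:
  1: x = 0.259, y = 0.803
  2: x = 0.741, y = 0.197
Drum-2 feed = drum-1 vapor: z₂ = (0.8029, 0.1971).
Drum 2:
Let ψ₂ = V/F and solve Σ zᵢ(Kᵢ−1)/(1+ψ₂(Kᵢ−1)) = 0.
g(0) = ΣzᵢKᵢ − 1 = 0.194 and g(1) = 1 − Σzᵢ/Kᵢ = -1.128, so a root lies in (0, 1).
Newton–Raphson from ψ₂ = 0.5:
  ψ₂ = 0.500: g = -0.0079, g' = -0.588 → ψ₂ = 0.487
  ψ₂ = 0.487: g = -0.0001, g' = -0.570 → ψ₂ = 0.486
Converged at ψ₂ = 0.486.
  1: x = 0.657, y = 0.957
  2: x = 0.343, y = 0.043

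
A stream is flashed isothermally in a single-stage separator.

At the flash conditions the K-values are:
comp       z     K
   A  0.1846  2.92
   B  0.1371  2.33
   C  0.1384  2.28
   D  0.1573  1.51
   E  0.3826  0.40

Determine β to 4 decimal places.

β = 0.7035

Rachford–Rice: g(β) = Σ zᵢ(Kᵢ−1)/(1+β(Kᵢ−1)) = 0.
Check two-phase: ΣzᵢKᵢ = 1.5646 > 1 and Σzᵢ/Kᵢ = 1.2434 > 1, so g(0) = 0.5646 > 0 and g(1) = -0.2434 < 0.
Newton–Raphson from β = 0.5:
  β = 0.5000: g = 0.13435, g' = -0.6560 → β = 0.7048
  β = 0.7048: g = -0.00089, g' = -0.6858 → β = 0.7035
Converged at β = 0.7035.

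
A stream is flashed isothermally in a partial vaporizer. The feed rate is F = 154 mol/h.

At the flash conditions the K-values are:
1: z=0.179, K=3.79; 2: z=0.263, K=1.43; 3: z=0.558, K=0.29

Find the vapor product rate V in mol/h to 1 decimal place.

V = 25.2 mol/h

Rachford–Rice: g(ψ) = Σ zᵢ(Kᵢ−1)/(1+ψ(Kᵢ−1)) = 0.
g(0) = ΣzᵢKᵢ − 1 = 0.216 and g(1) = 1 − Σzᵢ/Kᵢ = -1.155, so a root lies in (0, 1).
Iterate (Newton) starting at ψ = 0.56:
  ψ = 0.560: g = -0.3716, g' = -1.019 → ψ = 0.195
  ψ = 0.195: g = -0.0323, g' = -1.004 → ψ = 0.163
  ψ = 0.163: g = 0.0009, g' = -1.060 → ψ = 0.164
Converged at ψ = 0.164.
Then V = ψ·F = 0.1639·154 = 25.2 mol/h and L = F − V = 128.8 mol/h.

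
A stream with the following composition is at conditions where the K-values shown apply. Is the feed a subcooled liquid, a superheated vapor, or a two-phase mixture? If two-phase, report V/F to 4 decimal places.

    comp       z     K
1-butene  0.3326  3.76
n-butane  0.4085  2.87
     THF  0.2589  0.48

ΣzᵢKᵢ = 2.5472; Σzᵢ/Kᵢ = 0.7702.
Since Σzᵢ/Kᵢ < 1 the mixture is above its dew point — single vapor phase.

superheated vapor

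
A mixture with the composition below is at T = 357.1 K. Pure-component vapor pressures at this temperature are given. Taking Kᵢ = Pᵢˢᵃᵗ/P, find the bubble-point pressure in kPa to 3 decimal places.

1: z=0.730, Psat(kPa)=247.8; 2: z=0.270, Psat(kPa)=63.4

At the bubble point ψ → 0, so ΣzᵢKᵢ = 1 with Kᵢ = Pᵢˢᵃᵗ/P ⇒ P = ΣzᵢPᵢˢᵃᵗ.
P = 0.730·247.8 + 0.270·63.4 = 198.012 kPa

Pbub = 198.012 kPa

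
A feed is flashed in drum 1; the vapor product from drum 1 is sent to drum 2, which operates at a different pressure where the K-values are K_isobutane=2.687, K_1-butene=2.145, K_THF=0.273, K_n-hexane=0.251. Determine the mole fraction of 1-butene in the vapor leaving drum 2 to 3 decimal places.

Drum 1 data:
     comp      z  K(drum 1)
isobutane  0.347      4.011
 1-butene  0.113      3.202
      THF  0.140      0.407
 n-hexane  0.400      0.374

y_1-butene (drum 2) = 0.192

Drum 1:
Material balance + equilibrium reduce to Σ zᵢ(Kᵢ−1)/(1+ψ₁(Kᵢ−1)) = 0.
g(0) = ΣzᵢKᵢ − 1 = 0.960 and g(1) = 1 − Σzᵢ/Kᵢ = -0.535, so a root lies in (0, 1).
Iterate (Newton) starting at ψ₁ = 0.5:
  ψ₁ = 0.500: g = 0.0529, g' = -1.057 → ψ₁ = 0.550
  ψ₁ = 0.550: g = 0.0007, g' = -1.031 → ψ₁ = 0.551
Converged at ψ₁ = 0.551.
Drum-1 compositions:
  isobutane: x = 0.131, y = 0.524
  1-butene: x = 0.051, y = 0.164
  THF: x = 0.208, y = 0.085
  n-hexane: x = 0.611, y = 0.228
Drum-2 feed = drum-1 vapor: z₂ = (0.5235, 0.1635, 0.0846, 0.2283).
Drum 2:
Material balance + equilibrium reduce to Σ zᵢ(Kᵢ−1)/(1+ψ₂(Kᵢ−1)) = 0.
g(0) = ΣzᵢKᵢ − 1 = 0.838 and g(1) = 1 − Σzᵢ/Kᵢ = -0.491, so a root lies in (0, 1).
Newton iteration, ψ₂⁰ = 0.5:
  ψ₂ = 0.500: g = 0.2281, g' = -0.963 → ψ₂ = 0.737
  ψ₂ = 0.737: g = -0.0189, g' = -1.205 → ψ₂ = 0.721
Converged at ψ₂ = 0.721.
  isobutane: x = 0.236, y = 0.635
  1-butene: x = 0.090, y = 0.192
  THF: x = 0.178, y = 0.049
  n-hexane: x = 0.496, y = 0.125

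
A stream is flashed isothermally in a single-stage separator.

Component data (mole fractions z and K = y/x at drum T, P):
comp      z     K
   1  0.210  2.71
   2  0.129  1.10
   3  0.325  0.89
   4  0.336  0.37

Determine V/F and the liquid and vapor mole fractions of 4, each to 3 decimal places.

Material balance + equilibrium reduce to Σ zᵢ(Kᵢ−1)/(1+V/F(Kᵢ−1)) = 0.
Feasibility: ΣzᵢKᵢ = 1.125, Σzᵢ/Kᵢ = 1.468 — both > 1, two phases present.
Newton iteration, V/F⁰ = 0.46:
  V/F = 0.460: g = -0.1224, g' = -0.462 → V/F = 0.195
  V/F = 0.195: g = 0.0039, g' = -0.524 → V/F = 0.203
Converged at V/F = 0.203.
Compositions from xᵢ = zᵢ/(1+V/F(Kᵢ−1)), yᵢ = Kᵢxᵢ:
  1: x = 0.156, y = 0.423
  2: x = 0.126, y = 0.139
  3: x = 0.332, y = 0.296
  4: x = 0.385, y = 0.143

V/F = 0.203, x_4 = 0.385, y_4 = 0.143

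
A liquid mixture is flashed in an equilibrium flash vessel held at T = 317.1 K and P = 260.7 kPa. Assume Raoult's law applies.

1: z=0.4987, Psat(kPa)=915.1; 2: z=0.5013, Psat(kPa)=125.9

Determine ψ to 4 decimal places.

ψ = 0.7648

Raoult's law: Kᵢ = Pᵢˢᵃᵗ/P = Pᵢˢᵃᵗ/260.7.
  K_1 = 915.1/260.7 = 3.510165, K_2 = 125.9/260.7 = 0.482931
Let ψ = V/F and solve Σ zᵢ(Kᵢ−1)/(1+ψ(Kᵢ−1)) = 0.
Feasibility: ΣzᵢKᵢ = 1.9926, Σzᵢ/Kᵢ = 1.1801 — both > 1, two phases present.
Newton–Raphson from ψ = 0.5:
  ψ = 0.5000: g = 0.20552, g' = -0.8617 → ψ = 0.7385
  ψ = 0.7385: g = 0.01932, g' = -0.7366 → ψ = 0.7647
  ψ = 0.7647: g = 0.00002, g' = -0.7353 → ψ = 0.7648
Converged at ψ = 0.7648.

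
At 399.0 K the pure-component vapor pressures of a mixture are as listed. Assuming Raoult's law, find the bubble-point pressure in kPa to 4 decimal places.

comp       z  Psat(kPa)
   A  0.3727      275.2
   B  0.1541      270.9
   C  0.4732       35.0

Pbub = 160.8747 kPa

At the bubble point ψ → 0, so ΣzᵢKᵢ = 1 with Kᵢ = Pᵢˢᵃᵗ/P ⇒ P = ΣzᵢPᵢˢᵃᵗ.
P = 0.3727·275.2 + 0.1541·270.9 + 0.4732·35.0 = 160.8747 kPa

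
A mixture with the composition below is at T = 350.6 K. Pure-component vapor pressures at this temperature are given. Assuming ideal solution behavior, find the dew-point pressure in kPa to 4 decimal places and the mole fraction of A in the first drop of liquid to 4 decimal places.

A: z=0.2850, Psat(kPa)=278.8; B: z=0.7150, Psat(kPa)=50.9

At the dew point ψ → 1, so Σzᵢ/Kᵢ = 1 with Kᵢ = Pᵢˢᵃᵗ/P ⇒ 1/P = Σzᵢ/Pᵢˢᵃᵗ.
1/P = 0.2850/278.8 + 0.7150/50.9 = 0.0150694 ⇒ P = 66.3597 kPa
xᵢ = zᵢP/Pᵢˢᵃᵗ ⇒ x_A = 0.2850·66.3597/278.8 = 0.0678

Pdew = 66.3597 kPa, x_A = 0.0678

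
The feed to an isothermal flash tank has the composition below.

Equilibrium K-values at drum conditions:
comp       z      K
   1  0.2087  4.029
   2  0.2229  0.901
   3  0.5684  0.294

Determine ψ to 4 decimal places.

Material balance + equilibrium reduce to Σ zᵢ(Kᵢ−1)/(1+ψ(Kᵢ−1)) = 0.
Feasibility: ΣzᵢKᵢ = 1.2088, Σzᵢ/Kᵢ = 2.2325 — both > 1, two phases present.
Newton–Raphson from ψ = 0.5:
  ψ = 0.5000: g = -0.39205, g' = -0.9821 → ψ = 0.1008
  ψ = 0.1008: g = 0.02998, g' = -1.4545 → ψ = 0.1214
  ψ = 0.1214: g = 0.00095, g' = -1.3647 → ψ = 0.1221
Converged at ψ = 0.1221.

ψ = 0.1221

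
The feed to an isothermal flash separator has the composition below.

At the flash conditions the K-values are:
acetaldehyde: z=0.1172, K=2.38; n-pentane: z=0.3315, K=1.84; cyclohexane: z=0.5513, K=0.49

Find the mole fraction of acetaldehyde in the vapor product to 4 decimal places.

Let ψ = V/F and solve Σ zᵢ(Kᵢ−1)/(1+ψ(Kᵢ−1)) = 0.
Feasibility: ΣzᵢKᵢ = 1.1590, Σzᵢ/Kᵢ = 1.3545 — both > 1, two phases present.
Iterate (Newton) starting at ψ = 0.5:
  ψ = 0.5000: g = -0.08560, g' = -0.4525 → ψ = 0.3108
  ψ = 0.3108: g = -0.00014, g' = -0.4589 → ψ = 0.3105
Converged at ψ = 0.3105.
Compositions from xᵢ = zᵢ/(1+ψ(Kᵢ−1)), yᵢ = Kᵢxᵢ:
  acetaldehyde: x = 0.0820, y = 0.1953
  n-pentane: x = 0.2629, y = 0.4838
  cyclohexane: x = 0.6550, y = 0.3210

y_acetaldehyde = 0.1953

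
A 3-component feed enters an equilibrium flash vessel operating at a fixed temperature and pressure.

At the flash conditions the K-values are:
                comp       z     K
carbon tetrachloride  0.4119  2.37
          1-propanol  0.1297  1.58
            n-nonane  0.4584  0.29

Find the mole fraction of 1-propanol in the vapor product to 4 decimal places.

y_1-propanol = 0.1692

Material balance + equilibrium reduce to Σ zᵢ(Kᵢ−1)/(1+ψ(Kᵢ−1)) = 0.
Feasibility: ΣzᵢKᵢ = 1.3141, Σzᵢ/Kᵢ = 1.8366 — both > 1, two phases present.
Newton–Raphson from ψ = 0.5:
  ψ = 0.5000: g = -0.11138, g' = -0.8540 → ψ = 0.3696
  ψ = 0.3696: g = -0.00467, g' = -0.7950 → ψ = 0.3637
Converged at ψ = 0.3637.
Compositions from xᵢ = zᵢ/(1+ψ(Kᵢ−1)), yᵢ = Kᵢxᵢ:
  carbon tetrachloride: x = 0.2749, y = 0.6516
  1-propanol: x = 0.1071, y = 0.1692
  n-nonane: x = 0.6180, y = 0.1792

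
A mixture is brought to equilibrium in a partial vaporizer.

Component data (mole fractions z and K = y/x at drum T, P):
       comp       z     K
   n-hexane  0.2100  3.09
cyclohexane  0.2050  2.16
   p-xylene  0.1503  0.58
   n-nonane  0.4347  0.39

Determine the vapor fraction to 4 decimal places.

ψ = 0.3655

Material balance + equilibrium reduce to Σ zᵢ(Kᵢ−1)/(1+ψ(Kᵢ−1)) = 0.
g(0) = ΣzᵢKᵢ − 1 = 0.3484 and g(1) = 1 − Σzᵢ/Kᵢ = -0.5366, so a root lies in (0, 1).
Newton iteration, ψ⁰ = 0.5:
  ψ = 0.5000: g = -0.09631, g' = -0.7072 → ψ = 0.3638
  ψ = 0.3638: g = 0.00124, g' = -0.7365 → ψ = 0.3655
Converged at ψ = 0.3655.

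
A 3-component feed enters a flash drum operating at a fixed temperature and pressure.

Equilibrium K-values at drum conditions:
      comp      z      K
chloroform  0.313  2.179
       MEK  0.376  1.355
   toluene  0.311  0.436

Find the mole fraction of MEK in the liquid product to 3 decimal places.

x_MEK = 0.297

Material balance + equilibrium reduce to Σ zᵢ(Kᵢ−1)/(1+ψ(Kᵢ−1)) = 0.
g(0) = ΣzᵢKᵢ − 1 = 0.327 and g(1) = 1 − Σzᵢ/Kᵢ = -0.134, so a root lies in (0, 1).
Newton–Raphson from ψ = 0.5:
  ψ = 0.500: g = 0.1012, g' = -0.398 → ψ = 0.754
  ψ = 0.754: g = -0.0046, g' = -0.451 → ψ = 0.744
Converged at ψ = 0.744.
Compositions from xᵢ = zᵢ/(1+ψ(Kᵢ−1)), yᵢ = Kᵢxᵢ:
  chloroform: x = 0.167, y = 0.363
  MEK: x = 0.297, y = 0.403
  toluene: x = 0.536, y = 0.234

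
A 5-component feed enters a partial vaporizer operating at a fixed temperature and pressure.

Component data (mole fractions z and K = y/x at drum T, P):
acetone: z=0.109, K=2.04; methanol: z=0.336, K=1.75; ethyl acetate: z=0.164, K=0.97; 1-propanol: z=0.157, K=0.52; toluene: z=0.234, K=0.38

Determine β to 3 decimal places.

Let β = V/F and solve Σ zᵢ(Kᵢ−1)/(1+β(Kᵢ−1)) = 0.
Feasibility: ΣzᵢKᵢ = 1.140, Σzᵢ/Kᵢ = 1.332 — both > 1, two phases present.
Iterate (Newton) starting at β = 0.5:
  β = 0.500: g = -0.0566, g' = -0.403 → β = 0.360
  β = 0.360: g = -0.0018, g' = -0.382 → β = 0.355
Converged at β = 0.355.

β = 0.355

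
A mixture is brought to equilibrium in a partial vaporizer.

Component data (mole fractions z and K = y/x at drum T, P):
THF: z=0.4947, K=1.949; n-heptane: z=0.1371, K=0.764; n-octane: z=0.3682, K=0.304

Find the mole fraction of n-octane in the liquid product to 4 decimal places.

x_n-octane = 0.4703

Newton iteration, β⁰ = 0.5:
  β = 0.5000: g = -0.11134, g' = -0.6343 → β = 0.3245
  β = 0.3245: g = -0.00712, g' = -0.5670 → β = 0.3119
Converged at β = 0.3119.
Compositions from xᵢ = zᵢ/(1+β(Kᵢ−1)), yᵢ = Kᵢxᵢ:
  THF: x = 0.3817, y = 0.7440
  n-heptane: x = 0.1480, y = 0.1131
  n-octane: x = 0.4703, y = 0.1430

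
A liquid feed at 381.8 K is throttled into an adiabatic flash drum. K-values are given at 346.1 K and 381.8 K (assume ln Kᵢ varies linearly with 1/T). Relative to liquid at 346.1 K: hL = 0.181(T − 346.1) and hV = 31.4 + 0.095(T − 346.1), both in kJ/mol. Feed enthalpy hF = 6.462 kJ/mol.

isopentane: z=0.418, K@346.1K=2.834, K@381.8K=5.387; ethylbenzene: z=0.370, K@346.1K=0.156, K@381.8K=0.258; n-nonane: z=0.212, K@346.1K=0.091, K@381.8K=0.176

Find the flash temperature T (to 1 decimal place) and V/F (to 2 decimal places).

T = 348.8 K, V/F = 0.19

Adiabatic flash: solve Rachford–Rice at each trial T, then check hF = ψ·hV(T) + (1−ψ)·hL(T).
  T = 346.1 K: K = (2.834, 0.156, 0.091), RR gives ψ = 0.164, H_out = 5.159 kJ/mol
  T = 381.8 K: K = (5.387, 0.258, 0.176), RR gives ψ = 0.408, H_out = 18.026 kJ/mol
  T = 364.0 K: K = (3.973, 0.203, 0.129), RR gives ψ = 0.311, H_out = 12.534 kJ/mol
  T = 355.1 K: K = (3.373, 0.179, 0.109), RR gives ψ = 0.248, H_out = 9.231 kJ/mol
  T = 350.6 K: K = (3.095, 0.167, 0.100), RR gives ψ = 0.210, H_out = 7.314 kJ/mol
  T = 348.4 K: K = (2.965, 0.162, 0.095), RR gives ψ = 0.188, H_out = 6.295 kJ/mol
Linear interpolation between T = 348.4 (H_out = 6.295) and T = 350.6 (H_out = 7.314) on hF = 6.462 gives T ≈ 348.8 K, at which ψ = 0.19.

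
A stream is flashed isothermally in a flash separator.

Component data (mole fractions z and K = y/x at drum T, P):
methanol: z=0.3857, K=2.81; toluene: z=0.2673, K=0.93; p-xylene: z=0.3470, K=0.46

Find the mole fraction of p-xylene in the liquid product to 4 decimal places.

x_p-xylene = 0.5458

Rachford–Rice: g(ψ) = Σ zᵢ(Kᵢ−1)/(1+ψ(Kᵢ−1)) = 0.
g(0) = ΣzᵢKᵢ − 1 = 0.4920 and g(1) = 1 − Σzᵢ/Kᵢ = -0.1790, so a root lies in (0, 1).
Newton iteration, ψ⁰ = 0.6:
  ψ = 0.6000: g = 0.03795, g' = -0.5132 → ψ = 0.6739
  ψ = 0.6739: g = 0.00027, g' = -0.5080 → ψ = 0.6745
Converged at ψ = 0.6745.
Compositions from xᵢ = zᵢ/(1+ψ(Kᵢ−1)), yᵢ = Kᵢxᵢ:
  methanol: x = 0.1737, y = 0.4880
  toluene: x = 0.2805, y = 0.2609
  p-xylene: x = 0.5458, y = 0.2511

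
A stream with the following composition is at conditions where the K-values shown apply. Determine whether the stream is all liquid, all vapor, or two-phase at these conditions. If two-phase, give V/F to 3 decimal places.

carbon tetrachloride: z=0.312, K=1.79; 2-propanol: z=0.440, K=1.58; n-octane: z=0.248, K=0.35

ΣzᵢKᵢ = 1.340; Σzᵢ/Kᵢ = 1.161.
Both exceed 1, so a two-phase solution exists.
Let ψ = V/F and solve Σ zᵢ(Kᵢ−1)/(1+ψ(Kᵢ−1)) = 0.
Iterate (Newton) starting at ψ = 0.5:
  ψ = 0.500: g = 0.1357, g' = -0.419 → ψ = 0.824
  ψ = 0.824: g = -0.0251, g' = -0.625 → ψ = 0.784
  ψ = 0.784: g = -0.0009, g' = -0.580 → ψ = 0.782
Converged at ψ = 0.782.

two-phase, V/F = 0.782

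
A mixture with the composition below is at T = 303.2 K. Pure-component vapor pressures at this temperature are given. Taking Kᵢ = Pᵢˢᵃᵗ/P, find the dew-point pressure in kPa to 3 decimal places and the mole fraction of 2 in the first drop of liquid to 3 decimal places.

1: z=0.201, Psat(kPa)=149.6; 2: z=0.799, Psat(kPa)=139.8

Pdew = 141.665 kPa, x_2 = 0.810

At the dew point ψ → 1, so Σzᵢ/Kᵢ = 1 with Kᵢ = Pᵢˢᵃᵗ/P ⇒ 1/P = Σzᵢ/Pᵢˢᵃᵗ.
1/P = 0.201/149.6 + 0.799/139.8 = 0.007059 ⇒ P = 141.665 kPa
xᵢ = zᵢP/Pᵢˢᵃᵗ ⇒ x_2 = 0.799·141.665/139.8 = 0.810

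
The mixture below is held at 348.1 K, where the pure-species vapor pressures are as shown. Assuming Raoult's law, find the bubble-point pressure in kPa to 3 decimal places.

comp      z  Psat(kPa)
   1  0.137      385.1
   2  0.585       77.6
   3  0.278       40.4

At the bubble point ψ → 0, so ΣzᵢKᵢ = 1 with Kᵢ = Pᵢˢᵃᵗ/P ⇒ P = ΣzᵢPᵢˢᵃᵗ.
P = 0.137·385.1 + 0.585·77.6 + 0.278·40.4 = 109.386 kPa

Pbub = 109.386 kPa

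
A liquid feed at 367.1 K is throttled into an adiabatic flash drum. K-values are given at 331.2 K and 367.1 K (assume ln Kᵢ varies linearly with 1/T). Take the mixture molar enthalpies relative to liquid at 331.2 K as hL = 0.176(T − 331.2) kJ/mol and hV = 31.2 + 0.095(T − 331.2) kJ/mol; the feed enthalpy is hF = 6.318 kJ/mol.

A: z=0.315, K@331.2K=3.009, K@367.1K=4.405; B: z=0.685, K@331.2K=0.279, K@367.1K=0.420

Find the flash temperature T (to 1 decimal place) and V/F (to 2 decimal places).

Adiabatic flash: solve Rachford–Rice at each trial T, then check hF = ψ·hV(T) + (1−ψ)·hL(T).
  T = 331.2 K: K = (3.009, 0.279), RR gives ψ = 0.096, H_out = 2.993 kJ/mol
  T = 367.1 K: K = (4.405, 0.420), RR gives ψ = 0.342, H_out = 15.992 kJ/mol
  T = 349.1 K: K = (3.675, 0.346), RR gives ψ = 0.225, H_out = 9.854 kJ/mol
  T = 340.1 K: K = (3.332, 0.311), RR gives ψ = 0.164, H_out = 6.554 kJ/mol
  T = 335.6 K: K = (3.167, 0.295), RR gives ψ = 0.130, H_out = 4.799 kJ/mol
  T = 337.9 K: K = (3.251, 0.303), RR gives ψ = 0.148, H_out = 5.707 kJ/mol
Linear interpolation between T = 337.9 (H_out = 5.707) and T = 340.1 (H_out = 6.554) on hF = 6.318 gives T ≈ 339.5 K, at which ψ = 0.16.

T = 339.5 K, V/F = 0.16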